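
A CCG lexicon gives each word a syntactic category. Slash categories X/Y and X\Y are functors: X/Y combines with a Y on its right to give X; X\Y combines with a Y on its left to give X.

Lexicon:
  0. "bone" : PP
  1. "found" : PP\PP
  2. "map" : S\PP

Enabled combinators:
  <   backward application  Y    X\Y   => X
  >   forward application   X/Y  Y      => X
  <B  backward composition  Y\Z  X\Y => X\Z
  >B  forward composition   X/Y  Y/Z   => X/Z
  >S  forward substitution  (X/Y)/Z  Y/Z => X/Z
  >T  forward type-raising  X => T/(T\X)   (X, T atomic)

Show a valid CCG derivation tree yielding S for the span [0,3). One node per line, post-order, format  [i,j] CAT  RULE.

[0,3] S   >
  [0,1] S/(S\PP)   >T
    [0,1] "bone" : PP
  [1,3] S\PP   <B
    [1,2] "found" : PP\PP
    [2,3] "map" : S\PP

[0,1] PP  lex  "bone"
[0,1] S/(S\PP)  >T
[1,2] PP\PP  lex  "found"
[2,3] S\PP  lex  "map"
[1,3] S\PP  <B  k=2
[0,3] S  >  k=1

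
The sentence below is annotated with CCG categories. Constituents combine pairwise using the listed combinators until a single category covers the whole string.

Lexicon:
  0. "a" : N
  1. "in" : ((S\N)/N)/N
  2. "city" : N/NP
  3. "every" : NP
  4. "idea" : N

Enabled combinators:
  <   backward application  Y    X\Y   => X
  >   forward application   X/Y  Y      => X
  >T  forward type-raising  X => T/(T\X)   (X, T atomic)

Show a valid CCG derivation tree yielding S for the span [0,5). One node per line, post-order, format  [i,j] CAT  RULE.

[0,1] N  lex  "a"
[0,1] S/(S\N)  >T
[1,2] ((S\N)/N)/N  lex  "in"
[2,3] N/NP  lex  "city"
[3,4] NP  lex  "every"
[2,4] N  >  k=3
[1,4] (S\N)/N  >  k=2
[4,5] N  lex  "idea"
[1,5] S\N  >  k=4
[0,5] S  >  k=1

[0,5] S   >
  [0,1] S/(S\N)   >T
    [0,1] "a" : N
  [1,5] S\N   >
    [1,4] (S\N)/N   >
      [1,2] "in" : ((S\N)/N)/N
      [2,4] N   >
        [2,3] "city" : N/NP
        [3,4] "every" : NP
    [4,5] "idea" : N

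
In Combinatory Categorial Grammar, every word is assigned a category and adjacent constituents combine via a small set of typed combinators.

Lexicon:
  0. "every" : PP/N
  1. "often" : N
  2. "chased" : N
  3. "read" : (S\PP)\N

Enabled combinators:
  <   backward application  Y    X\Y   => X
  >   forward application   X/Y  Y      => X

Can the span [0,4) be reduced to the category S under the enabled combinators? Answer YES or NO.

YES

[0,4] S   <
  [0,2] PP   >
    [0,1] "every" : PP/N
    [1,2] "often" : N
  [2,4] S\PP   <
    [2,3] "chased" : N
    [3,4] "read" : (S\PP)\N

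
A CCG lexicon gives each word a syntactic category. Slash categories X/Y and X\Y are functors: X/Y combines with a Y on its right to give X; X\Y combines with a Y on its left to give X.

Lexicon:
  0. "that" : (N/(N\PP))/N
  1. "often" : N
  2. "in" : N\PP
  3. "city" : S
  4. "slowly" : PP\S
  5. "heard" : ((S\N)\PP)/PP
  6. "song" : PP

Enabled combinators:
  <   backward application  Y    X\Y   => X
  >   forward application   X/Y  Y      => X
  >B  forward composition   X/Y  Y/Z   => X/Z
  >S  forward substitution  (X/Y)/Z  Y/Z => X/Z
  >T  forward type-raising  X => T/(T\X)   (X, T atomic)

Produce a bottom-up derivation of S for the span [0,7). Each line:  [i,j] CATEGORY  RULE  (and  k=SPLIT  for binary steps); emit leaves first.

[0,1] (N/(N\PP))/N  lex  "that"
[1,2] N  lex  "often"
[0,2] N/(N\PP)  >  k=1
[2,3] N\PP  lex  "in"
[0,3] N  >  k=2
[3,4] S  lex  "city"
[3,4] PP/(PP\S)  >T
[4,5] PP\S  lex  "slowly"
[3,5] PP  >  k=4
[5,6] ((S\N)\PP)/PP  lex  "heard"
[6,7] PP  lex  "song"
[5,7] (S\N)\PP  >  k=6
[3,7] S\N  <  k=5
[0,7] S  <  k=3

[0,7] S   <
  [0,3] N   >
    [0,2] N/(N\PP)   >
      [0,1] "that" : (N/(N\PP))/N
      [1,2] "often" : N
    [2,3] "in" : N\PP
  [3,7] S\N   <
    [3,5] PP   >
      [3,4] PP/(PP\S)   >T
        [3,4] "city" : S
      [4,5] "slowly" : PP\S
    [5,7] (S\N)\PP   >
      [5,6] "heard" : ((S\N)\PP)/PP
      [6,7] "song" : PP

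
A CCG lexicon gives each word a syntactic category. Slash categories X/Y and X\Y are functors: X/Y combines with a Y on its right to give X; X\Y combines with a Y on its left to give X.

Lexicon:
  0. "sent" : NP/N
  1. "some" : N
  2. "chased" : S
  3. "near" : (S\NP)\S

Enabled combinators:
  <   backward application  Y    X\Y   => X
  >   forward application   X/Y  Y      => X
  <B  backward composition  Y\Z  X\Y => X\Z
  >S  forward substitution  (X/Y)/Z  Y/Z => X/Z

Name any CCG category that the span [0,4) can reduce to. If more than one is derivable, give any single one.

[0,4] S   <
  [0,2] NP   >
    [0,1] "sent" : NP/N
    [1,2] "some" : N
  [2,4] S\NP   <
    [2,3] "chased" : S
    [3,4] "near" : (S\NP)\S

S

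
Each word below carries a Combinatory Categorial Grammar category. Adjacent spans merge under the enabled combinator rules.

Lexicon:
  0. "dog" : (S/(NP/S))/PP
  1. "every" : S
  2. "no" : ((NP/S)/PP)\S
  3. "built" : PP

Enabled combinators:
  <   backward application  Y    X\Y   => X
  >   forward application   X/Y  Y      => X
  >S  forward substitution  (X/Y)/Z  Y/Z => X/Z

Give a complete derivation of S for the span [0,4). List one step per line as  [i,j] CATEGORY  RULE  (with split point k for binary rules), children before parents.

[0,4] S   >
  [0,3] S/PP   >S
    [0,1] "dog" : (S/(NP/S))/PP
    [1,3] (NP/S)/PP   <
      [1,2] "every" : S
      [2,3] "no" : ((NP/S)/PP)\S
  [3,4] "built" : PP

[0,1] (S/(NP/S))/PP  lex  "dog"
[1,2] S  lex  "every"
[2,3] ((NP/S)/PP)\S  lex  "no"
[1,3] (NP/S)/PP  <  k=2
[0,3] S/PP  >S  k=1
[3,4] PP  lex  "built"
[0,4] S  >  k=3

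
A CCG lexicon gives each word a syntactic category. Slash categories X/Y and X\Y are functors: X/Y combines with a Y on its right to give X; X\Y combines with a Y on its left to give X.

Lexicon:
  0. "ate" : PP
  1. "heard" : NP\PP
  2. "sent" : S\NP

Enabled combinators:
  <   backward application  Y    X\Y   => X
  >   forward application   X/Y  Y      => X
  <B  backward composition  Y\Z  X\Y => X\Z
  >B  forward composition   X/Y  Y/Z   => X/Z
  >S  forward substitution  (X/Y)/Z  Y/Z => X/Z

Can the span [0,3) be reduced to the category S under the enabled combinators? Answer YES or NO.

[0,3] S   <
  [0,1] "ate" : PP
  [1,3] S\PP   <B
    [1,2] "heard" : NP\PP
    [2,3] "sent" : S\NP

YES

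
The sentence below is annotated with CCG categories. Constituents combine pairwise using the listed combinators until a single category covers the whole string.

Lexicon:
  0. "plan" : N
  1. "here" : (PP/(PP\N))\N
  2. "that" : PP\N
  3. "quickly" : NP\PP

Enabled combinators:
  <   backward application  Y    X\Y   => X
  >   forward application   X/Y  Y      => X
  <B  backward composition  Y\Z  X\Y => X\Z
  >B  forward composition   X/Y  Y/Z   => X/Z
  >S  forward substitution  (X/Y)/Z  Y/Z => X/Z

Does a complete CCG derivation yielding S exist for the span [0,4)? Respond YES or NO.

N (PP/(PP\N))\N PP\N NP\PP
CKY chart[0,4] = {NP}; S ∉ chart

NO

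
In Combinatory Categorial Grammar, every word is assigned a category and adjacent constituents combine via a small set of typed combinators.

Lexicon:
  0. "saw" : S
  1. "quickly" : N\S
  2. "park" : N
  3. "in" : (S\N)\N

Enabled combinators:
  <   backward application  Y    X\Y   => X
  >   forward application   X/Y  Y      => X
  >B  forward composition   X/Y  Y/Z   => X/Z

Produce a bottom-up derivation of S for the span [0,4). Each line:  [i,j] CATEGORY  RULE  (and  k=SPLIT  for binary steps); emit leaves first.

[0,1] S  lex  "saw"
[1,2] N\S  lex  "quickly"
[0,2] N  <  k=1
[2,3] N  lex  "park"
[3,4] (S\N)\N  lex  "in"
[2,4] S\N  <  k=3
[0,4] S  <  k=2

[0,4] S   <
  [0,2] N   <
    [0,1] "saw" : S
    [1,2] "quickly" : N\S
  [2,4] S\N   <
    [2,3] "park" : N
    [3,4] "in" : (S\N)\N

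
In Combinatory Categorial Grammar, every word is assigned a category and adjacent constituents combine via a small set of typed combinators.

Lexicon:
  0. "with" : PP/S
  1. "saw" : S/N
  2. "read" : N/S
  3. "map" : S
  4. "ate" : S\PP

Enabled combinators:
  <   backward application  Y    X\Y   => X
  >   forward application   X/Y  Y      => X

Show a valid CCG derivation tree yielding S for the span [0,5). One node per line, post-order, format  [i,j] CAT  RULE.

[0,1] PP/S  lex  "with"
[1,2] S/N  lex  "saw"
[2,3] N/S  lex  "read"
[3,4] S  lex  "map"
[2,4] N  >  k=3
[1,4] S  >  k=2
[0,4] PP  >  k=1
[4,5] S\PP  lex  "ate"
[0,5] S  <  k=4

[0,5] S   <
  [0,4] PP   >
    [0,1] "with" : PP/S
    [1,4] S   >
      [1,2] "saw" : S/N
      [2,4] N   >
        [2,3] "read" : N/S
        [3,4] "map" : S
  [4,5] "ate" : S\PP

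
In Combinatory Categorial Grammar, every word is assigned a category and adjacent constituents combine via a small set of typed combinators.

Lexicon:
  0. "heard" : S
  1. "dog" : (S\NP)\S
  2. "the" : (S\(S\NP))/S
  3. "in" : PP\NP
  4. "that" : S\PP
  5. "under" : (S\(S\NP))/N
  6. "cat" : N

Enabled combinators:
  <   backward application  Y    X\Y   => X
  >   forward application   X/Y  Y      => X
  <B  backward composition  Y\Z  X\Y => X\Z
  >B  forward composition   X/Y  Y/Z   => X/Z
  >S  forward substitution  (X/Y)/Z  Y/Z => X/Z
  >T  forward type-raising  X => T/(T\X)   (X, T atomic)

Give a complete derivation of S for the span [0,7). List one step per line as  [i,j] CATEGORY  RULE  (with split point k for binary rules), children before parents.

[0,7] S   <
  [0,2] S\NP   <
    [0,1] "heard" : S
    [1,2] "dog" : (S\NP)\S
  [2,7] S\(S\NP)   >
    [2,3] "the" : (S\(S\NP))/S
    [3,7] S   <
      [3,5] S\NP   <B
        [3,4] "in" : PP\NP
        [4,5] "that" : S\PP
      [5,7] S\(S\NP)   >
        [5,6] "under" : (S\(S\NP))/N
        [6,7] "cat" : N

[0,1] S  lex  "heard"
[1,2] (S\NP)\S  lex  "dog"
[0,2] S\NP  <  k=1
[2,3] (S\(S\NP))/S  lex  "the"
[3,4] PP\NP  lex  "in"
[4,5] S\PP  lex  "that"
[3,5] S\NP  <B  k=4
[5,6] (S\(S\NP))/N  lex  "under"
[6,7] N  lex  "cat"
[5,7] S\(S\NP)  >  k=6
[3,7] S  <  k=5
[2,7] S\(S\NP)  >  k=3
[0,7] S  <  k=2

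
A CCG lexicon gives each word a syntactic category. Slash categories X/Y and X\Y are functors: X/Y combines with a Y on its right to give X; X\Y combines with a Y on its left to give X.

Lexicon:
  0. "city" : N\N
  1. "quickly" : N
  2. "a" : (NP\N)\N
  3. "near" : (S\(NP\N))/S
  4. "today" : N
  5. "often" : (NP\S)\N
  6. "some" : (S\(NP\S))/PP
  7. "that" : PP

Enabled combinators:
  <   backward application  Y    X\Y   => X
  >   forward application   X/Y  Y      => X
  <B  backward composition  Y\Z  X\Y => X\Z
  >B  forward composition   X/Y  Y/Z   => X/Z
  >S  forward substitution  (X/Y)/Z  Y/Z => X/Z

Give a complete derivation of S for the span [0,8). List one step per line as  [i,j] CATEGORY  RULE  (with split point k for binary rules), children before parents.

[0,8] S   <
  [0,3] NP\N   <B
    [0,1] "city" : N\N
    [1,3] NP\N   <
      [1,2] "quickly" : N
      [2,3] "a" : (NP\N)\N
  [3,8] S\(NP\N)   >
    [3,4] "near" : (S\(NP\N))/S
    [4,8] S   <
      [4,6] NP\S   <
        [4,5] "today" : N
        [5,6] "often" : (NP\S)\N
      [6,8] S\(NP\S)   >
        [6,7] "some" : (S\(NP\S))/PP
        [7,8] "that" : PP

[0,1] N\N  lex  "city"
[1,2] N  lex  "quickly"
[2,3] (NP\N)\N  lex  "a"
[1,3] NP\N  <  k=2
[0,3] NP\N  <B  k=1
[3,4] (S\(NP\N))/S  lex  "near"
[4,5] N  lex  "today"
[5,6] (NP\S)\N  lex  "often"
[4,6] NP\S  <  k=5
[6,7] (S\(NP\S))/PP  lex  "some"
[7,8] PP  lex  "that"
[6,8] S\(NP\S)  >  k=7
[4,8] S  <  k=6
[3,8] S\(NP\N)  >  k=4
[0,8] S  <  k=3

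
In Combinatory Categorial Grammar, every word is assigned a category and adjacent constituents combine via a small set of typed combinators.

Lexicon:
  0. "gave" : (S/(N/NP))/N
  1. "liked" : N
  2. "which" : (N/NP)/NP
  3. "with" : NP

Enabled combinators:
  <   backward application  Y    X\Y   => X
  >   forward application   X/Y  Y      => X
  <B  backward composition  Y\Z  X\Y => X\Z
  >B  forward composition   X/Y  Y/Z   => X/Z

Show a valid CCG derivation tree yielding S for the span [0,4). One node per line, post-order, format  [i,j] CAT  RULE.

[0,1] (S/(N/NP))/N  lex  "gave"
[1,2] N  lex  "liked"
[0,2] S/(N/NP)  >  k=1
[2,3] (N/NP)/NP  lex  "which"
[0,3] S/NP  >B  k=2
[3,4] NP  lex  "with"
[0,4] S  >  k=3

[0,4] S   >
  [0,3] S/NP   >B
    [0,2] S/(N/NP)   >
      [0,1] "gave" : (S/(N/NP))/N
      [1,2] "liked" : N
    [2,3] "which" : (N/NP)/NP
  [3,4] "with" : NP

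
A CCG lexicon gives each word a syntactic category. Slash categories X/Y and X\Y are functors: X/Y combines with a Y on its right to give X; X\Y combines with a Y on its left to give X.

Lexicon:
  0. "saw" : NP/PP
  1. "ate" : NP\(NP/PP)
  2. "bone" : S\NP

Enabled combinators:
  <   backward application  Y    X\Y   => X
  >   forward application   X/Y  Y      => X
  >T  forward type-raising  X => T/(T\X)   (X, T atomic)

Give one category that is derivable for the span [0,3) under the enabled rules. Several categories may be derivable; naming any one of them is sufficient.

[0,3] S   <
  [0,2] NP   <
    [0,1] "saw" : NP/PP
    [1,2] "ate" : NP\(NP/PP)
  [2,3] "bone" : S\NP

S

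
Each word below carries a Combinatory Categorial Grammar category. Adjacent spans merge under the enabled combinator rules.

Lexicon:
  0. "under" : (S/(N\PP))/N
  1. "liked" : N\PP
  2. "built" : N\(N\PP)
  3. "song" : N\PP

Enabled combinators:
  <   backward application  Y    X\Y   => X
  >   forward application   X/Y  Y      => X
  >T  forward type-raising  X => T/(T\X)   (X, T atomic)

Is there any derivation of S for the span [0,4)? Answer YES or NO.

[0,4] S   >
  [0,3] S/(N\PP)   >
    [0,1] "under" : (S/(N\PP))/N
    [1,3] N   <
      [1,2] "liked" : N\PP
      [2,3] "built" : N\(N\PP)
  [3,4] "song" : N\PP

YES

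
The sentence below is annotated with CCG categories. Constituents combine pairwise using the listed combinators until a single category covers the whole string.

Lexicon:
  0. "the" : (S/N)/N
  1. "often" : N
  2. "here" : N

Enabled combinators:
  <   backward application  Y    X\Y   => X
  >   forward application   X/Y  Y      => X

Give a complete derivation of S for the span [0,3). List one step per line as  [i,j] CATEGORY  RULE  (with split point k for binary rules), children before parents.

[0,3] S   >
  [0,2] S/N   >
    [0,1] "the" : (S/N)/N
    [1,2] "often" : N
  [2,3] "here" : N

[0,1] (S/N)/N  lex  "the"
[1,2] N  lex  "often"
[0,2] S/N  >  k=1
[2,3] N  lex  "here"
[0,3] S  >  k=2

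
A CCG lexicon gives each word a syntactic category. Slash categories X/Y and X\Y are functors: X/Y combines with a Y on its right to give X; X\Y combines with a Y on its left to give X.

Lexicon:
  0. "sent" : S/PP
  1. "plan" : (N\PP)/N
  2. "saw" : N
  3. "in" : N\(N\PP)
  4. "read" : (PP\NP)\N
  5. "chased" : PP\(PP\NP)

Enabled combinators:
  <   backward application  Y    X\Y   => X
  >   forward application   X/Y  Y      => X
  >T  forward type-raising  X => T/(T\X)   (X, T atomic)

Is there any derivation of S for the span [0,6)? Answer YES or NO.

[0,6] S   >
  [0,1] "sent" : S/PP
  [1,6] PP   <
    [1,5] PP\NP   <
      [1,4] N   <
        [1,3] N\PP   >
          [1,2] "plan" : (N\PP)/N
          [2,3] "saw" : N
        [3,4] "in" : N\(N\PP)
      [4,5] "read" : (PP\NP)\N
    [5,6] "chased" : PP\(PP\NP)

YES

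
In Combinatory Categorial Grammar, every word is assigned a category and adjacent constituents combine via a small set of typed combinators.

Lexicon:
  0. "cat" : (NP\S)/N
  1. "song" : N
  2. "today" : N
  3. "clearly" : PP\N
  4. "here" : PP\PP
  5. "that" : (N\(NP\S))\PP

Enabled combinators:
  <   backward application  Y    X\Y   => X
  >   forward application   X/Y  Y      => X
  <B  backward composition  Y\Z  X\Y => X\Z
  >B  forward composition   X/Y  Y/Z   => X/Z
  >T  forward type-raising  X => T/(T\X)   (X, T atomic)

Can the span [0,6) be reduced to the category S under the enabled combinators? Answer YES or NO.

(NP\S)/N N N PP\N PP\PP (N\(NP\S))\PP
CKY chart[0,6] = {N, N/(N\N), NP/(NP\N), PP/(PP\N), S/(S\N)}; S ∉ chart

NO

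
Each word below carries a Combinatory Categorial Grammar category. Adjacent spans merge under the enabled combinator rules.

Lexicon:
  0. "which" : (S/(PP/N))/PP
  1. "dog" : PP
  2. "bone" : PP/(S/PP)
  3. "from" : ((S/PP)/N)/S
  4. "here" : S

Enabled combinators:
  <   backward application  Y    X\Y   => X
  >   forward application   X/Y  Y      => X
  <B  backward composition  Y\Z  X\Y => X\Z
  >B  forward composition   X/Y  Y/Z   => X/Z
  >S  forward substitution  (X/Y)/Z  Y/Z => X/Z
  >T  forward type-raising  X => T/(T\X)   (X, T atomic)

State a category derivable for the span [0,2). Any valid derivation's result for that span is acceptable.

[0,5] S   >
  [0,2] S/(PP/N)   >
    [0,1] "which" : (S/(PP/N))/PP
    [1,2] "dog" : PP
  [2,5] PP/N   >B
    [2,3] "bone" : PP/(S/PP)
    [3,5] (S/PP)/N   >
      [3,4] "from" : ((S/PP)/N)/S
      [4,5] "here" : S

S/(PP/N)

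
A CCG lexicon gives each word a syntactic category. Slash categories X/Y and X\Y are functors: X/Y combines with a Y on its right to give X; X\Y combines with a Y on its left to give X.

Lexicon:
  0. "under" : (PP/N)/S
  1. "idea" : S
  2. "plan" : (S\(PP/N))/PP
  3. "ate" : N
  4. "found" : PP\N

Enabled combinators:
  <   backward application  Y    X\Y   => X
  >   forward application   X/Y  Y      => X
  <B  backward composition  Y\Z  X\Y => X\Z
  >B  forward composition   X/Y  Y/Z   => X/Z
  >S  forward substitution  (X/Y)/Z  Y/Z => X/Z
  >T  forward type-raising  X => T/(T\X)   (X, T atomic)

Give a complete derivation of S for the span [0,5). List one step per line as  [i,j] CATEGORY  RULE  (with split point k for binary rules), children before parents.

[0,1] (PP/N)/S  lex  "under"
[1,2] S  lex  "idea"
[0,2] PP/N  >  k=1
[2,3] (S\(PP/N))/PP  lex  "plan"
[3,4] N  lex  "ate"
[4,5] PP\N  lex  "found"
[3,5] PP  <  k=4
[2,5] S\(PP/N)  >  k=3
[0,5] S  <  k=2

[0,5] S   <
  [0,2] PP/N   >
    [0,1] "under" : (PP/N)/S
    [1,2] "idea" : S
  [2,5] S\(PP/N)   >
    [2,3] "plan" : (S\(PP/N))/PP
    [3,5] PP   <
      [3,4] "ate" : N
      [4,5] "found" : PP\N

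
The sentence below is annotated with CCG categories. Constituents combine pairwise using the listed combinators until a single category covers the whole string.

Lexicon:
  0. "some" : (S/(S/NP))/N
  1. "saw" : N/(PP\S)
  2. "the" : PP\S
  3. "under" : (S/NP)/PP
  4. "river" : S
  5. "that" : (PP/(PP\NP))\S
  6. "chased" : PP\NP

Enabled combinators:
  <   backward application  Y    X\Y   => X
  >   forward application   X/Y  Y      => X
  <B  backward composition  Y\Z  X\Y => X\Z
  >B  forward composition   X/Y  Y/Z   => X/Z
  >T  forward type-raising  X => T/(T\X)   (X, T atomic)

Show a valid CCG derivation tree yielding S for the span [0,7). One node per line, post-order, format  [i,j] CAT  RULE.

[0,7] S   >
  [0,4] S/PP   >B
    [0,3] S/(S/NP)   >
      [0,1] "some" : (S/(S/NP))/N
      [1,3] N   >
        [1,2] "saw" : N/(PP\S)
        [2,3] "the" : PP\S
    [3,4] "under" : (S/NP)/PP
  [4,7] PP   >
    [4,6] PP/(PP\NP)   <
      [4,5] "river" : S
      [5,6] "that" : (PP/(PP\NP))\S
    [6,7] "chased" : PP\NP

[0,1] (S/(S/NP))/N  lex  "some"
[1,2] N/(PP\S)  lex  "saw"
[2,3] PP\S  lex  "the"
[1,3] N  >  k=2
[0,3] S/(S/NP)  >  k=1
[3,4] (S/NP)/PP  lex  "under"
[0,4] S/PP  >B  k=3
[4,5] S  lex  "river"
[5,6] (PP/(PP\NP))\S  lex  "that"
[4,6] PP/(PP\NP)  <  k=5
[6,7] PP\NP  lex  "chased"
[4,7] PP  >  k=6
[0,7] S  >  k=4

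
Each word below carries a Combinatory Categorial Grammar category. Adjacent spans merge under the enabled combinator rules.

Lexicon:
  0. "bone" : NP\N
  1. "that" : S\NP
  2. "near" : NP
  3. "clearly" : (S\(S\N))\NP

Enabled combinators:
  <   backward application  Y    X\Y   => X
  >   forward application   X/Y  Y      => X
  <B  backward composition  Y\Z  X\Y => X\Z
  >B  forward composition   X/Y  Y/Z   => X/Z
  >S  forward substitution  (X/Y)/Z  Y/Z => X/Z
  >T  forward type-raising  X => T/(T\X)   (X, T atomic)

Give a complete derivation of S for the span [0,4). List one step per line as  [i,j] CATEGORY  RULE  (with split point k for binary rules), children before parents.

[0,1] NP\N  lex  "bone"
[1,2] S\NP  lex  "that"
[0,2] S\N  <B  k=1
[2,3] NP  lex  "near"
[3,4] (S\(S\N))\NP  lex  "clearly"
[2,4] S\(S\N)  <  k=3
[0,4] S  <  k=2

[0,4] S   <
  [0,2] S\N   <B
    [0,1] "bone" : NP\N
    [1,2] "that" : S\NP
  [2,4] S\(S\N)   <
    [2,3] "near" : NP
    [3,4] "clearly" : (S\(S\N))\NP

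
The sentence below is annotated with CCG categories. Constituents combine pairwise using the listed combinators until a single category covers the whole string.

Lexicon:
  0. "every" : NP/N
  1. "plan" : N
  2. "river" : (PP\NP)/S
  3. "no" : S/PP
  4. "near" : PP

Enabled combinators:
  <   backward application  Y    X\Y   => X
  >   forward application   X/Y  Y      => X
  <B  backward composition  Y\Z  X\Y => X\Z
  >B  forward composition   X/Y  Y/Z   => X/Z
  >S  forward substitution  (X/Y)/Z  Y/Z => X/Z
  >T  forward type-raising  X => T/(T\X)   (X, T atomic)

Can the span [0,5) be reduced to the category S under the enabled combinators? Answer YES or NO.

NP/N N (PP\NP)/S S/PP PP
CKY chart[0,5] = {N/(N\PP), NP/(NP\PP), PP, PP/(PP\PP), PP/(S\S), S/(S\PP)}; S ∉ chart

NO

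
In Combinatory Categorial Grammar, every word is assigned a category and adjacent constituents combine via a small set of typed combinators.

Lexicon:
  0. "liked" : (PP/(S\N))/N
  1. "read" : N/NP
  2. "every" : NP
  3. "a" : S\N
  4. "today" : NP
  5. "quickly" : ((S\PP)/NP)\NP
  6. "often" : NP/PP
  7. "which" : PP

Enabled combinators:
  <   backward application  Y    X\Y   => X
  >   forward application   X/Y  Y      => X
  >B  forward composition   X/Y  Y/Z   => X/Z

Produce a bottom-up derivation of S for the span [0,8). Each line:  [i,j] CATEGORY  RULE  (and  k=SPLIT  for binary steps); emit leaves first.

[0,1] (PP/(S\N))/N  lex  "liked"
[1,2] N/NP  lex  "read"
[2,3] NP  lex  "every"
[1,3] N  >  k=2
[0,3] PP/(S\N)  >  k=1
[3,4] S\N  lex  "a"
[0,4] PP  >  k=3
[4,5] NP  lex  "today"
[5,6] ((S\PP)/NP)\NP  lex  "quickly"
[4,6] (S\PP)/NP  <  k=5
[6,7] NP/PP  lex  "often"
[7,8] PP  lex  "which"
[6,8] NP  >  k=7
[4,8] S\PP  >  k=6
[0,8] S  <  k=4

[0,8] S   <
  [0,4] PP   >
    [0,3] PP/(S\N)   >
      [0,1] "liked" : (PP/(S\N))/N
      [1,3] N   >
        [1,2] "read" : N/NP
        [2,3] "every" : NP
    [3,4] "a" : S\N
  [4,8] S\PP   >
    [4,6] (S\PP)/NP   <
      [4,5] "today" : NP
      [5,6] "quickly" : ((S\PP)/NP)\NP
    [6,8] NP   >
      [6,7] "often" : NP/PP
      [7,8] "which" : PP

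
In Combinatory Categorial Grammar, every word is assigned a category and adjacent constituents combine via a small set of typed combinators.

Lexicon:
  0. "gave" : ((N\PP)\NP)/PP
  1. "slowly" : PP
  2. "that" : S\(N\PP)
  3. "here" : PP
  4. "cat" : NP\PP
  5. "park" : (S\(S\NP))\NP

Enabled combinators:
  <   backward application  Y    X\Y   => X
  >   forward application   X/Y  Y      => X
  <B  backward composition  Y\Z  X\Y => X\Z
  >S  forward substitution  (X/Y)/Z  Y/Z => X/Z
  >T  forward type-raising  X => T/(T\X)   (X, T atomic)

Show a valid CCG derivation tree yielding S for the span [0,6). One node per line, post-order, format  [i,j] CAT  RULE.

[0,6] S   <
  [0,3] S\NP   <B
    [0,2] (N\PP)\NP   >
      [0,1] "gave" : ((N\PP)\NP)/PP
      [1,2] "slowly" : PP
    [2,3] "that" : S\(N\PP)
  [3,6] S\(S\NP)   <
    [3,5] NP   <
      [3,4] "here" : PP
      [4,5] "cat" : NP\PP
    [5,6] "park" : (S\(S\NP))\NP

[0,1] ((N\PP)\NP)/PP  lex  "gave"
[1,2] PP  lex  "slowly"
[0,2] (N\PP)\NP  >  k=1
[2,3] S\(N\PP)  lex  "that"
[0,3] S\NP  <B  k=2
[3,4] PP  lex  "here"
[4,5] NP\PP  lex  "cat"
[3,5] NP  <  k=4
[5,6] (S\(S\NP))\NP  lex  "park"
[3,6] S\(S\NP)  <  k=5
[0,6] S  <  k=3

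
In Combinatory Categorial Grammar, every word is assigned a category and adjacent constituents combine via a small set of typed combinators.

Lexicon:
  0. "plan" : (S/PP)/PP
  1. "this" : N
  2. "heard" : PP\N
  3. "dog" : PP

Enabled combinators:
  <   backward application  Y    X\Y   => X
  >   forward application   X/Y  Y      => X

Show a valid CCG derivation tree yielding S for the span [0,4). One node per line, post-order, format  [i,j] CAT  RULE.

[0,4] S   >
  [0,3] S/PP   >
    [0,1] "plan" : (S/PP)/PP
    [1,3] PP   <
      [1,2] "this" : N
      [2,3] "heard" : PP\N
  [3,4] "dog" : PP

[0,1] (S/PP)/PP  lex  "plan"
[1,2] N  lex  "this"
[2,3] PP\N  lex  "heard"
[1,3] PP  <  k=2
[0,3] S/PP  >  k=1
[3,4] PP  lex  "dog"
[0,4] S  >  k=3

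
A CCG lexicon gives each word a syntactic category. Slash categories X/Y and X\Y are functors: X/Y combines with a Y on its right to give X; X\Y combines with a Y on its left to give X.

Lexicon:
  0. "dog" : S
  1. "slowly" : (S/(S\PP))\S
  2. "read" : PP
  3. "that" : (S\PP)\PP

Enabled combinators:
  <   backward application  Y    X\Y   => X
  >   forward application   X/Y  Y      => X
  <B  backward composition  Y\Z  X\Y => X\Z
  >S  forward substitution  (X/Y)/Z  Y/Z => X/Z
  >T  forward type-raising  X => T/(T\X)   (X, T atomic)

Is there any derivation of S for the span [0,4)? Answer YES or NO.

[0,4] S   >
  [0,2] S/(S\PP)   <
    [0,1] "dog" : S
    [1,2] "slowly" : (S/(S\PP))\S
  [2,4] S\PP   <
    [2,3] "read" : PP
    [3,4] "that" : (S\PP)\PP

YES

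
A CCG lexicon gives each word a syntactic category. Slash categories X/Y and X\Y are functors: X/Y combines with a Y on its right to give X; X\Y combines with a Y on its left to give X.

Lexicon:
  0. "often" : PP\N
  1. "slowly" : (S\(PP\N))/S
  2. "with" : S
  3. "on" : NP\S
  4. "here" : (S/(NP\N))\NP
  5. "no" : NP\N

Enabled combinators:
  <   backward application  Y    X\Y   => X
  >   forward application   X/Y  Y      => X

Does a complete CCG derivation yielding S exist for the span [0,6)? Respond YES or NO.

YES

[0,6] S   >
  [0,5] S/(NP\N)   <
    [0,4] NP   <
      [0,3] S   <
        [0,1] "often" : PP\N
        [1,3] S\(PP\N)   >
          [1,2] "slowly" : (S\(PP\N))/S
          [2,3] "with" : S
      [3,4] "on" : NP\S
    [4,5] "here" : (S/(NP\N))\NP
  [5,6] "no" : NP\N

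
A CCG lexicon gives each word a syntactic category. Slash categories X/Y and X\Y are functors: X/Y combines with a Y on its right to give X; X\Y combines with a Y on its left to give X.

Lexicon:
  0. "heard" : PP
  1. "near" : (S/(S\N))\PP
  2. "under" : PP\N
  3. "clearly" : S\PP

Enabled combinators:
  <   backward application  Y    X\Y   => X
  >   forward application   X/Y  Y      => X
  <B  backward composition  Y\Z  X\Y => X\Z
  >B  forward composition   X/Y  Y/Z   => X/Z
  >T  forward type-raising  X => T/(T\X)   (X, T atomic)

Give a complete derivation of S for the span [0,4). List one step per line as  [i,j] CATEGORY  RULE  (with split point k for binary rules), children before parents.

[0,1] PP  lex  "heard"
[1,2] (S/(S\N))\PP  lex  "near"
[0,2] S/(S\N)  <  k=1
[2,3] PP\N  lex  "under"
[3,4] S\PP  lex  "clearly"
[2,4] S\N  <B  k=3
[0,4] S  >  k=2

[0,4] S   >
  [0,2] S/(S\N)   <
    [0,1] "heard" : PP
    [1,2] "near" : (S/(S\N))\PP
  [2,4] S\N   <B
    [2,3] "under" : PP\N
    [3,4] "clearly" : S\PP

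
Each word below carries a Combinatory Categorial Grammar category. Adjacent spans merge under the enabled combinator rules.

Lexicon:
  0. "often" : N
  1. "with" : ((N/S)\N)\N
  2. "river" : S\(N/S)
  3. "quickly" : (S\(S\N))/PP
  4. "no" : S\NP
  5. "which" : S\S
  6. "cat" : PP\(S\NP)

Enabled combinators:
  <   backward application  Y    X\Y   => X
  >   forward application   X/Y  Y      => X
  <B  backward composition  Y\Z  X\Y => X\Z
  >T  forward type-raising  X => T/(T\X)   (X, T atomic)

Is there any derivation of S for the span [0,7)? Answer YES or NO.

[0,7] S   <
  [0,3] S\N   <B
    [0,2] (N/S)\N   <
      [0,1] "often" : N
      [1,2] "with" : ((N/S)\N)\N
    [2,3] "river" : S\(N/S)
  [3,7] S\(S\N)   >
    [3,4] "quickly" : (S\(S\N))/PP
    [4,7] PP   <
      [4,6] S\NP   <B
        [4,5] "no" : S\NP
        [5,6] "which" : S\S
      [6,7] "cat" : PP\(S\NP)

YES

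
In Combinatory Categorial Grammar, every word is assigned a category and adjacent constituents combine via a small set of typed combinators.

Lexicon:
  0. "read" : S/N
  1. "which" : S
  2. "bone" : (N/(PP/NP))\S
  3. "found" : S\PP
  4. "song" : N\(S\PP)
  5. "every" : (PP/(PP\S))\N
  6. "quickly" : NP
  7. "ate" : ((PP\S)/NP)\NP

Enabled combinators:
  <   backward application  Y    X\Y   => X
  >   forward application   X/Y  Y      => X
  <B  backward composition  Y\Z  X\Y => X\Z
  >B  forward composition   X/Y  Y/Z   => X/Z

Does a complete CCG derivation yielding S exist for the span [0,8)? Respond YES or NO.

YES

[0,8] S   >
  [0,1] "read" : S/N
  [1,8] N   >
    [1,3] N/(PP/NP)   <
      [1,2] "which" : S
      [2,3] "bone" : (N/(PP/NP))\S
    [3,8] PP/NP   >B
      [3,6] PP/(PP\S)   <
        [3,5] N   <
          [3,4] "found" : S\PP
          [4,5] "song" : N\(S\PP)
        [5,6] "every" : (PP/(PP\S))\N
      [6,8] (PP\S)/NP   <
        [6,7] "quickly" : NP
        [7,8] "ate" : ((PP\S)/NP)\NP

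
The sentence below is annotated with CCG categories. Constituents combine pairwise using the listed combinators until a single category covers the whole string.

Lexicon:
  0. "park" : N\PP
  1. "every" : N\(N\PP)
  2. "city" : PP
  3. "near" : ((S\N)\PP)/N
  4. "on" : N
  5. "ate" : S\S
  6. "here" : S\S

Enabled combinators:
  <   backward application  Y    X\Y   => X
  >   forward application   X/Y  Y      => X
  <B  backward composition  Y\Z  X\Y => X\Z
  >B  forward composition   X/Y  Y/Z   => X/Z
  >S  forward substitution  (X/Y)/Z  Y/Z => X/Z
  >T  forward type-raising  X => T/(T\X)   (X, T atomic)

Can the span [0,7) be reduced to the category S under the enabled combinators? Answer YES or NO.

[0,7] S   <
  [0,2] N   <
    [0,1] "park" : N\PP
    [1,2] "every" : N\(N\PP)
  [2,7] S\N   <B
    [2,6] S\N   <B
      [2,5] S\N   <
        [2,3] "city" : PP
        [3,5] (S\N)\PP   >
          [3,4] "near" : ((S\N)\PP)/N
          [4,5] "on" : N
      [5,6] "ate" : S\S
    [6,7] "here" : S\S

YES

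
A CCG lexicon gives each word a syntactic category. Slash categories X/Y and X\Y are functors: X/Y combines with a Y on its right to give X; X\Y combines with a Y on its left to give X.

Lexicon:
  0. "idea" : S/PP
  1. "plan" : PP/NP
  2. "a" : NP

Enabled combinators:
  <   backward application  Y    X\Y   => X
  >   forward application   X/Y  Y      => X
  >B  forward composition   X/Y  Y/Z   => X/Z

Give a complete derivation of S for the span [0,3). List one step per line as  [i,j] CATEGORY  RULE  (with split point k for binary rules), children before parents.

[0,1] S/PP  lex  "idea"
[1,2] PP/NP  lex  "plan"
[2,3] NP  lex  "a"
[1,3] PP  >  k=2
[0,3] S  >  k=1

[0,3] S   >
  [0,1] "idea" : S/PP
  [1,3] PP   >
    [1,2] "plan" : PP/NP
    [2,3] "a" : NP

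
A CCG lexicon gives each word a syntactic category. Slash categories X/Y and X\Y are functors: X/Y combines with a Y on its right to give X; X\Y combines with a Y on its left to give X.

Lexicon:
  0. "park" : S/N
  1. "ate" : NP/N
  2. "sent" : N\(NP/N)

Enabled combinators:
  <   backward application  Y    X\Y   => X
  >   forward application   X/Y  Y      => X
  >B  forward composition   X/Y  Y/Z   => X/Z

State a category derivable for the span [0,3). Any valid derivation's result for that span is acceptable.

[0,3] S   >
  [0,1] "park" : S/N
  [1,3] N   <
    [1,2] "ate" : NP/N
    [2,3] "sent" : N\(NP/N)

S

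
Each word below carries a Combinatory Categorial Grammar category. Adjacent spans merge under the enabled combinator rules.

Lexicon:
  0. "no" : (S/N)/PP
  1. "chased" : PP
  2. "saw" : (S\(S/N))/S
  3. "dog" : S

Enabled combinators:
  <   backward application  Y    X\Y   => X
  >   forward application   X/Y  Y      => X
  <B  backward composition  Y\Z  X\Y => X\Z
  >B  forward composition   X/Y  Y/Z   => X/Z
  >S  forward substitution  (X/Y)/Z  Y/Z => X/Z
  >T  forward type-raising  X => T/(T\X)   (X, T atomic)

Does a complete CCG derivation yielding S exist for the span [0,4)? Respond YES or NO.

YES

[0,4] S   <
  [0,2] S/N   >
    [0,1] "no" : (S/N)/PP
    [1,2] "chased" : PP
  [2,4] S\(S/N)   >
    [2,3] "saw" : (S\(S/N))/S
    [3,4] "dog" : S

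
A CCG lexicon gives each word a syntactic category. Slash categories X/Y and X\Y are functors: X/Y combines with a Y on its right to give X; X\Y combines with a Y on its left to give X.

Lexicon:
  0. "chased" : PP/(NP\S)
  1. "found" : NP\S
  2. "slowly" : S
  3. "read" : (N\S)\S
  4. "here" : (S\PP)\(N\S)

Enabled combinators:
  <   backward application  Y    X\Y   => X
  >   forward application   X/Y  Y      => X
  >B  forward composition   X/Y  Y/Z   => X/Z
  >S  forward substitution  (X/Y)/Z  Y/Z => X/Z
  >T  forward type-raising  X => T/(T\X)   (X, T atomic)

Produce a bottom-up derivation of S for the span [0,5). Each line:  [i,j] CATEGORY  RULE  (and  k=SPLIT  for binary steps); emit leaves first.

[0,1] PP/(NP\S)  lex  "chased"
[1,2] NP\S  lex  "found"
[0,2] PP  >  k=1
[2,3] S  lex  "slowly"
[3,4] (N\S)\S  lex  "read"
[2,4] N\S  <  k=3
[4,5] (S\PP)\(N\S)  lex  "here"
[2,5] S\PP  <  k=4
[0,5] S  <  k=2

[0,5] S   <
  [0,2] PP   >
    [0,1] "chased" : PP/(NP\S)
    [1,2] "found" : NP\S
  [2,5] S\PP   <
    [2,4] N\S   <
      [2,3] "slowly" : S
      [3,4] "read" : (N\S)\S
    [4,5] "here" : (S\PP)\(N\S)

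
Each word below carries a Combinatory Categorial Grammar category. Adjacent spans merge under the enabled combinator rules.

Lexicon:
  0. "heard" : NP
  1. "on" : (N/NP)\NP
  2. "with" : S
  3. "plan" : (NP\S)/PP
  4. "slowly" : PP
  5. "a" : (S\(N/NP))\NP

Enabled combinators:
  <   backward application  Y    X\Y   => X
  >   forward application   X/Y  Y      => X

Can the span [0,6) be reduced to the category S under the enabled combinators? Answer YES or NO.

YES

[0,6] S   <
  [0,2] N/NP   <
    [0,1] "heard" : NP
    [1,2] "on" : (N/NP)\NP
  [2,6] S\(N/NP)   <
    [2,5] NP   <
      [2,3] "with" : S
      [3,5] NP\S   >
        [3,4] "plan" : (NP\S)/PP
        [4,5] "slowly" : PP
    [5,6] "a" : (S\(N/NP))\NP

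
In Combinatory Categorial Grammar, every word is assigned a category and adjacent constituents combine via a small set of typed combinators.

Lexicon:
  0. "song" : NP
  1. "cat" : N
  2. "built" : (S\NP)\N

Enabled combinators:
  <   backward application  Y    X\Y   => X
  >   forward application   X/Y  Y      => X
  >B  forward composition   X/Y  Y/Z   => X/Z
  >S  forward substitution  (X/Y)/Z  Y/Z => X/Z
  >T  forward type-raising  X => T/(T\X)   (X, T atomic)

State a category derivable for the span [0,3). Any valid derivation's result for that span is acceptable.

S

[0,3] S   <
  [0,1] "song" : NP
  [1,3] S\NP   <
    [1,2] "cat" : N
    [2,3] "built" : (S\NP)\N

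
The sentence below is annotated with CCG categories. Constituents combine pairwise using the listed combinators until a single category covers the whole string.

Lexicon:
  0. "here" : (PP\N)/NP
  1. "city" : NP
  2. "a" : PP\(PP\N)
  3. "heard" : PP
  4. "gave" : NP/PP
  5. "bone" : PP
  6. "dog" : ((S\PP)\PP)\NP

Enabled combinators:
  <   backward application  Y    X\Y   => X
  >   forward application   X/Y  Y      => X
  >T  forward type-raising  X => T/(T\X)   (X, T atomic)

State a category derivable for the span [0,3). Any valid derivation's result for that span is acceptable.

PP

[0,7] S   <
  [0,3] PP   <
    [0,2] PP\N   >
      [0,1] "here" : (PP\N)/NP
      [1,2] "city" : NP
    [2,3] "a" : PP\(PP\N)
  [3,7] S\PP   <
    [3,4] "heard" : PP
    [4,7] (S\PP)\PP   <
      [4,6] NP   >
        [4,5] "gave" : NP/PP
        [5,6] "bone" : PP
      [6,7] "dog" : ((S\PP)\PP)\NP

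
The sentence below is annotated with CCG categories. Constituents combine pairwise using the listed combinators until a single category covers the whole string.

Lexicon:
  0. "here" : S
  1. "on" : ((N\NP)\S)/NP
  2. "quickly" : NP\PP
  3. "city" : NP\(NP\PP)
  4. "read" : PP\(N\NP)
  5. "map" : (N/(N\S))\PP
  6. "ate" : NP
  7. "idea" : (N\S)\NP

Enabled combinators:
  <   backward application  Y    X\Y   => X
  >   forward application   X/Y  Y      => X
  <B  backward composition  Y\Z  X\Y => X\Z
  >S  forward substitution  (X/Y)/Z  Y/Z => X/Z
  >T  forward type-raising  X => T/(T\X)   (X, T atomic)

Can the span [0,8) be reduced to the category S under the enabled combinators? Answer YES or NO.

NO

S ((N\NP)\S)/NP NP\PP NP\(NP\PP) PP\(N\NP) (N/(N\S))\PP NP (N\S)\NP
CKY chart[0,8] = {N, N/(N\N), NP/(NP\N), PP/(PP\N), S/(S\N)}; S ∉ chart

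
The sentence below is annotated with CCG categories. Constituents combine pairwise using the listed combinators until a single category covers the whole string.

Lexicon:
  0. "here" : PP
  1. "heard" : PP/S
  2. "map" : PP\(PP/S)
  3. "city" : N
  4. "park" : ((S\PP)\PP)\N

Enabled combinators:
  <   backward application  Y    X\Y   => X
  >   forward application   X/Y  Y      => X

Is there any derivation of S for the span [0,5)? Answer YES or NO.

YES

[0,5] S   <
  [0,1] "here" : PP
  [1,5] S\PP   <
    [1,3] PP   <
      [1,2] "heard" : PP/S
      [2,3] "map" : PP\(PP/S)
    [3,5] (S\PP)\PP   <
      [3,4] "city" : N
      [4,5] "park" : ((S\PP)\PP)\N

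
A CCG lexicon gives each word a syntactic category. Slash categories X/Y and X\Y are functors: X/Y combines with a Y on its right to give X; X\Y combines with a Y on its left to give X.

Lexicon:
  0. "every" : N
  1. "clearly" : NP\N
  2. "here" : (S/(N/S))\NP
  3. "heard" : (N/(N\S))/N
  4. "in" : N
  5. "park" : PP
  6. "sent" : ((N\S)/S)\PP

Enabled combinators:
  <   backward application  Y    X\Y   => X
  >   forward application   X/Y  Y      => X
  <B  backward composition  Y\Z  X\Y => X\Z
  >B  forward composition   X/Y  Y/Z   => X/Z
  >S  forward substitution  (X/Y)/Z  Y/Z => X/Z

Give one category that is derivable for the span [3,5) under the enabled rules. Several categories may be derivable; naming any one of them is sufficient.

[0,7] S   >
  [0,3] S/(N/S)   <
    [0,2] NP   <
      [0,1] "every" : N
      [1,2] "clearly" : NP\N
    [2,3] "here" : (S/(N/S))\NP
  [3,7] N/S   >B
    [3,5] N/(N\S)   >
      [3,4] "heard" : (N/(N\S))/N
      [4,5] "in" : N
    [5,7] (N\S)/S   <
      [5,6] "park" : PP
      [6,7] "sent" : ((N\S)/S)\PP

N/(N\S)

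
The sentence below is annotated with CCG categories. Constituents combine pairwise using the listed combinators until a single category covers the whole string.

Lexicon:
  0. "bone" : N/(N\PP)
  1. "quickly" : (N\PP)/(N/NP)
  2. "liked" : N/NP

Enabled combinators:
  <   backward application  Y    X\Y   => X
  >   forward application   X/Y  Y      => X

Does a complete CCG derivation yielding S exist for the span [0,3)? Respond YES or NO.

NO

N/(N\PP) (N\PP)/(N/NP) N/NP
CKY chart[0,3] = {N}; S ∉ chart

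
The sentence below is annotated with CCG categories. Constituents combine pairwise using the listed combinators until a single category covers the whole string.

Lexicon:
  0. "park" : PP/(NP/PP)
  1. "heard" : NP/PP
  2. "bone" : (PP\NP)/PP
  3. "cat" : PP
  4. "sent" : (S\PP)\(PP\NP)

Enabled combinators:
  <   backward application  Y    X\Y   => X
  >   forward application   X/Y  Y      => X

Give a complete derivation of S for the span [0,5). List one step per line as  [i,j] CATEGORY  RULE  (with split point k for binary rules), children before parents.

[0,1] PP/(NP/PP)  lex  "park"
[1,2] NP/PP  lex  "heard"
[0,2] PP  >  k=1
[2,3] (PP\NP)/PP  lex  "bone"
[3,4] PP  lex  "cat"
[2,4] PP\NP  >  k=3
[4,5] (S\PP)\(PP\NP)  lex  "sent"
[2,5] S\PP  <  k=4
[0,5] S  <  k=2

[0,5] S   <
  [0,2] PP   >
    [0,1] "park" : PP/(NP/PP)
    [1,2] "heard" : NP/PP
  [2,5] S\PP   <
    [2,4] PP\NP   >
      [2,3] "bone" : (PP\NP)/PP
      [3,4] "cat" : PP
    [4,5] "sent" : (S\PP)\(PP\NP)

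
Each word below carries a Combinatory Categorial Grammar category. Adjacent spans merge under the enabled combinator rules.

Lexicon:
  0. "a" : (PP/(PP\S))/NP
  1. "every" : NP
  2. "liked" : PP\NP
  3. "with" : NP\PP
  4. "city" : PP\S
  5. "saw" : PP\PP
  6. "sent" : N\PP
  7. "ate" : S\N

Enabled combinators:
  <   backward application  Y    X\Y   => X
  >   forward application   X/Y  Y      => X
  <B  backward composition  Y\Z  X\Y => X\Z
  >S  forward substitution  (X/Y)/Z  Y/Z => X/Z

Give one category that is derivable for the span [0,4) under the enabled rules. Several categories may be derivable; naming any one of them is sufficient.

PP/(PP\S)

[0,8] S   <
  [0,5] PP   >
    [0,4] PP/(PP\S)   >
      [0,1] "a" : (PP/(PP\S))/NP
      [1,4] NP   <
        [1,3] PP   <
          [1,2] "every" : NP
          [2,3] "liked" : PP\NP
        [3,4] "with" : NP\PP
    [4,5] "city" : PP\S
  [5,8] S\PP   <B
    [5,7] N\PP   <B
      [5,6] "saw" : PP\PP
      [6,7] "sent" : N\PP
    [7,8] "ate" : S\N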